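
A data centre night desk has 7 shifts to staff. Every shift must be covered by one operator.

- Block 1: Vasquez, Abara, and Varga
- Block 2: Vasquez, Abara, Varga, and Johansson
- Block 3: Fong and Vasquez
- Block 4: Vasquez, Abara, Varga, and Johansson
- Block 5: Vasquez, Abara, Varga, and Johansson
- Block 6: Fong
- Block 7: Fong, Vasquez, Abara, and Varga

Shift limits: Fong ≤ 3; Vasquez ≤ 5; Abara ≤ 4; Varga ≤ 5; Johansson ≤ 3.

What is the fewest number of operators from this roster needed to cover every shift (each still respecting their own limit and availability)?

7 slots to fill and no one can take more than 5, so at least ⌈7/5⌉ = 2 operators are needed.
Fong and Vasquez alone can cover everything: Block 1→Vasquez, Block 2→Vasquez, Block 3→Fong, Block 4→Vasquez, Block 5→Vasquez, Block 6→Fong, Block 7→Fong.

2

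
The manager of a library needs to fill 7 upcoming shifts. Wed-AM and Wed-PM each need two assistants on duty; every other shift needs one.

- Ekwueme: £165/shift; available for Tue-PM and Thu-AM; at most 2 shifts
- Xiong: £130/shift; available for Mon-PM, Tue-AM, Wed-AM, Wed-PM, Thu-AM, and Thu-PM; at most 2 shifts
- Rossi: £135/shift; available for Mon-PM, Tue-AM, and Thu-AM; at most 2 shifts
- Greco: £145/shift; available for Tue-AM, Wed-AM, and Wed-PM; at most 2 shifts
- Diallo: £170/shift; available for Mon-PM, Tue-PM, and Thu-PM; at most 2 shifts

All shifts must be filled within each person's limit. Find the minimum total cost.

Wed-AM can only be covered by Xiong and Greco, so that assignment is forced.
Wed-PM can only be covered by Xiong and Greco, so that assignment is forced.
Picking the cheapest available assistant for each shift independently would cost £1235, but that ignores the shift limits.
An optimal schedule: Mon-PM→Rossi, Tue-AM→Rossi, Tue-PM→Ekwueme, Wed-AM→Xiong+Greco, Wed-PM→Xiong+Greco, Thu-AM→Ekwueme, Thu-PM→Diallo.
Total: 135 + 135 + 165 + 130 + 145 + 130 + 145 + 165 + 170 = £1320.

£1320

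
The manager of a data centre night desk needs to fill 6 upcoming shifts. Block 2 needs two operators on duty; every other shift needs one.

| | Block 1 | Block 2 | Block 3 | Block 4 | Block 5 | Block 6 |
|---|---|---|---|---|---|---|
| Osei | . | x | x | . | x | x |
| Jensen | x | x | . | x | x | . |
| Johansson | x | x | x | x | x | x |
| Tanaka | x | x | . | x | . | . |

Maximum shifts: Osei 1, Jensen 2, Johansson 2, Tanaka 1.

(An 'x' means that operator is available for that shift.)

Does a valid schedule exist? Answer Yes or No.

Total capacity is 1+2+2+1 = 6 but 7 worker-slots are needed — infeasible.

No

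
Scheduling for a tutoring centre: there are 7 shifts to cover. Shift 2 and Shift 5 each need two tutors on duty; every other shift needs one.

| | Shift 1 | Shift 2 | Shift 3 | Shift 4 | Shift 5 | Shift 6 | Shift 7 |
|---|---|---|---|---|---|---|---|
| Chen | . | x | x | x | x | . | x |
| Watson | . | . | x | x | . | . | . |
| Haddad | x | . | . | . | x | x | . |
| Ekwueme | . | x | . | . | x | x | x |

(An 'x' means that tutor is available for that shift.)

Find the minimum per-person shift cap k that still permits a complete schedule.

3

With 4 tutors and 9 worker-slots to fill, someone must work at least ⌈9/4⌉ = 3 shifts, so k ≥ 3.
k = 3 works: Shift 1→Haddad, Shift 2→Chen+Ekwueme, Shift 3→Chen, Shift 4→Chen, Shift 5→Haddad+Ekwueme, Shift 6→Haddad, Shift 7→Ekwueme.
Loads: Chen 3, Watson 0, Haddad 3, Ekwueme 3 — all ≤ 3.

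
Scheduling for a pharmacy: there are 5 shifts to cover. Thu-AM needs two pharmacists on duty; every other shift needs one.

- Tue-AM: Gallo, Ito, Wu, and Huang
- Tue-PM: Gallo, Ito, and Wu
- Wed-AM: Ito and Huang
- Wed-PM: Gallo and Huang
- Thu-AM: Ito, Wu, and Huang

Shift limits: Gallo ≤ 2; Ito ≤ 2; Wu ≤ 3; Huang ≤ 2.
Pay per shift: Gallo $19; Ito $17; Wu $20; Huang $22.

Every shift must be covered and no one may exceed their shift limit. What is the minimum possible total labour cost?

Picking the cheapest available pharmacist for each shift independently would cost $107, but that ignores the shift limits.
An optimal schedule: Tue-AM→Wu, Tue-PM→Gallo, Wed-AM→Ito, Wed-PM→Gallo, Thu-AM→Ito+Wu.
Total: 20 + 19 + 17 + 19 + 17 + 20 = $112.

$112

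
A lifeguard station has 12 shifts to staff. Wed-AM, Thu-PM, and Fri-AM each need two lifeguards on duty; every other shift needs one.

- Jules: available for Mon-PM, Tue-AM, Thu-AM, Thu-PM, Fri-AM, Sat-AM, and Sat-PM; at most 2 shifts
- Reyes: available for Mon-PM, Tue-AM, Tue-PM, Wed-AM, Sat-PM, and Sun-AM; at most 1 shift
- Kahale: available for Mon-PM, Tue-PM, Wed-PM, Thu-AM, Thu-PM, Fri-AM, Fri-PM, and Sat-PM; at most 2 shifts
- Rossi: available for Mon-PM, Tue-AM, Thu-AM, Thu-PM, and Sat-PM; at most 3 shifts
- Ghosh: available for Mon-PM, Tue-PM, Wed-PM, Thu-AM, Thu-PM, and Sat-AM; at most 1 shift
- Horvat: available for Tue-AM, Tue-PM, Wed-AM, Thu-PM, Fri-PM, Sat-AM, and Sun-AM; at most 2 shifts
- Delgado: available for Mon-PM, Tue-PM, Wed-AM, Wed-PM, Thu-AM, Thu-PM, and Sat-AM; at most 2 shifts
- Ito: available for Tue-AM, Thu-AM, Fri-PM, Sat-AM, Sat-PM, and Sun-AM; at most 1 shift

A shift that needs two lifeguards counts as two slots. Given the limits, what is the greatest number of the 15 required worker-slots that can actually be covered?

Total capacity across all lifeguards is 2+1+2+3+1+2+2+1 = 14, and 15 slots are needed, so at most 14 can be filled.
An assignment achieving 14: Mon-PM→Rossi, Tue-AM→Jules, Tue-PM→Ghosh, Wed-AM→Reyes+Horvat, Wed-PM→Kahale, Thu-AM→Rossi, Thu-PM→Delgado, Fri-AM→Jules+Kahale, Fri-PM→Horvat, Sat-AM→Delgado, Sat-PM→Rossi, Sun-AM→Ito.
Loads: Jules 2/2, Reyes 1/1, Kahale 2/2, Rossi 3/3, Ghosh 1/1, Horvat 2/2, Delgado 2/2, Ito 1/1.

14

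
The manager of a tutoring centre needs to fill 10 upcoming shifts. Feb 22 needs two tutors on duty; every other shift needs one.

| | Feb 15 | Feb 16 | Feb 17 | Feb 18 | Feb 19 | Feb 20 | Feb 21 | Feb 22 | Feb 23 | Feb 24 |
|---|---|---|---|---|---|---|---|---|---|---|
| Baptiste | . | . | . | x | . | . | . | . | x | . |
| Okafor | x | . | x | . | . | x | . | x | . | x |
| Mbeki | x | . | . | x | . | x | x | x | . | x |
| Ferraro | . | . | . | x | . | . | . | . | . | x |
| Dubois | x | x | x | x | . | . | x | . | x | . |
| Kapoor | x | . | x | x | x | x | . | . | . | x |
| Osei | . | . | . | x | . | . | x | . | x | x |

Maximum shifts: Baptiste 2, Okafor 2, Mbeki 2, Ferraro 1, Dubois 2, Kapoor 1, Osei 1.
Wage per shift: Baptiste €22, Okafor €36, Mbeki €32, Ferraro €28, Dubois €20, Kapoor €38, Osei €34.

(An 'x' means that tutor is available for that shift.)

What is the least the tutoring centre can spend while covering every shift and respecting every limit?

€320

Feb 16 can only be covered by Dubois, so that assignment is forced.
Feb 19 can only be covered by Kapoor, so that assignment is forced.
Feb 22 can only be covered by Okafor and Mbeki, so that assignment is forced.
Picking the cheapest available tutor for each shift independently would cost €286, but that ignores the shift limits.
An optimal schedule: Feb 15→Dubois, Feb 16→Dubois, Feb 17→Okafor, Feb 18→Baptiste, Feb 19→Kapoor, Feb 20→Mbeki, Feb 21→Osei, Feb 22→Okafor+Mbeki, Feb 23→Baptiste, Feb 24→Ferraro.
Total: 20 + 20 + 36 + 22 + 38 + 32 + 34 + 36 + 32 + 22 + 28 = €320.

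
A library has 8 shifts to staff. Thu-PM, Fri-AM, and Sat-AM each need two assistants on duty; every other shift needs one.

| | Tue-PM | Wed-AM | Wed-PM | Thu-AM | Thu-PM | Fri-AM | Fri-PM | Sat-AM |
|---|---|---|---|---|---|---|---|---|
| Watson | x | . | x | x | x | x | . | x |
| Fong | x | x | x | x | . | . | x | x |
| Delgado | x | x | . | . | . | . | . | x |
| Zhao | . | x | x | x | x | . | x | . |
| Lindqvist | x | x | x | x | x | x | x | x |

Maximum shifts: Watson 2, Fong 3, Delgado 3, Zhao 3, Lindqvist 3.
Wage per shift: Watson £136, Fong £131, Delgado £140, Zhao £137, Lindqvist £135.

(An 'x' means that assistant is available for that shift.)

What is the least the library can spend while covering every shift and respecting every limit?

Fri-AM can only be covered by Watson and Lindqvist, so that assignment is forced.
Picking the cheapest available assistant for each shift independently would cost £1463, but that ignores the shift limits.
An optimal schedule: Tue-PM→Fong, Wed-AM→Zhao, Wed-PM→Zhao, Thu-AM→Zhao, Thu-PM→Lindqvist+Watson, Fri-AM→Lindqvist+Watson, Fri-PM→Fong, Sat-AM→Fong+Lindqvist.
Total: 131 + 137 + 137 + 137 + 135 + 136 + 135 + 136 + 131 + 131 + 135 = £1481.

£1481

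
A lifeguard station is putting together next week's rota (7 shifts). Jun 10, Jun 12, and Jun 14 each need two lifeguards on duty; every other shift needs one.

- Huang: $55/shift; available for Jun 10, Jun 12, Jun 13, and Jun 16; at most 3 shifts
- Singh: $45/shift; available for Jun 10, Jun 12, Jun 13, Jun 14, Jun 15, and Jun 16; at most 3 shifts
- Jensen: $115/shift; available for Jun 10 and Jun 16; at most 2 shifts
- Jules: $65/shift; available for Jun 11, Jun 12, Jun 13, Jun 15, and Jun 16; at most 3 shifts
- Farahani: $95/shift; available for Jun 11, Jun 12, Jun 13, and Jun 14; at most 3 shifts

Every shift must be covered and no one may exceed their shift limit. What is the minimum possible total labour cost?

$590

Jun 14 can only be covered by Singh and Farahani, so that assignment is forced.
Picking the cheapest available lifeguard for each shift independently would cost $540, but that ignores the shift limits.
An optimal schedule: Jun 10→Singh+Huang, Jun 11→Jules, Jun 12→Huang+Jules, Jun 13→Huang, Jun 14→Singh+Farahani, Jun 15→Singh, Jun 16→Jules.
Total: 45 + 55 + 65 + 55 + 65 + 55 + 45 + 95 + 45 + 65 = $590.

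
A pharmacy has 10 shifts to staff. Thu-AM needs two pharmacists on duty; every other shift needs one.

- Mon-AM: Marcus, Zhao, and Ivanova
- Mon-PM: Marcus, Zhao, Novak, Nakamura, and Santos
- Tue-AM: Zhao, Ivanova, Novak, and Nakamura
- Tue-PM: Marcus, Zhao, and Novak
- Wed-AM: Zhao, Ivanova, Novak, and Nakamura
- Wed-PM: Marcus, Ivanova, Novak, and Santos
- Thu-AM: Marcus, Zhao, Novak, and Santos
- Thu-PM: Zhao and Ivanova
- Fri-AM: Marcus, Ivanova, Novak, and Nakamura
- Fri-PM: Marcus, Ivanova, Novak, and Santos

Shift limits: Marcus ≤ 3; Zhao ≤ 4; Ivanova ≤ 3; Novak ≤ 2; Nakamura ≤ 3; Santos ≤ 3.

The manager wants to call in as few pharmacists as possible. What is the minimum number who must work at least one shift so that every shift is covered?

4

11 slots to fill and no one can take more than 4, so at least ⌈11/4⌉ = 3 pharmacists are needed.
Any 3 pharmacists together have capacity at most 4+3+3 = 10 < 11 slots, so 3 can never suffice.
Marcus, Zhao, Ivanova, and Novak alone can cover everything: Mon-AM→Marcus, Mon-PM→Marcus, Tue-AM→Zhao, Tue-PM→Marcus, Wed-AM→Zhao, Wed-PM→Ivanova, Thu-AM→Zhao+Novak, Thu-PM→Zhao, Fri-AM→Ivanova, Fri-PM→Ivanova.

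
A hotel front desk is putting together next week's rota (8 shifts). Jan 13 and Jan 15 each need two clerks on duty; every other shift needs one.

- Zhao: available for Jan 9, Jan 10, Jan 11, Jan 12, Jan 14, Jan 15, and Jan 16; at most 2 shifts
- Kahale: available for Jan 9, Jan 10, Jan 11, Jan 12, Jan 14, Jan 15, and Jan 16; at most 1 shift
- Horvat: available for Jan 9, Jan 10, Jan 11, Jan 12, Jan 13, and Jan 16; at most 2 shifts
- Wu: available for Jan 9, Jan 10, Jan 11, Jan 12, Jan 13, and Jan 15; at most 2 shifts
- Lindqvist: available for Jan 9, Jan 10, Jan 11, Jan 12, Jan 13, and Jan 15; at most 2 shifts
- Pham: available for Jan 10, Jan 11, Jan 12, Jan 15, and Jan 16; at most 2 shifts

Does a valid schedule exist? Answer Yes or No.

Yes

One valid schedule: Jan 9→Kahale, Jan 10→Horvat, Jan 11→Wu, Jan 12→Lindqvist, Jan 13→Horvat+Wu, Jan 14→Zhao, Jan 15→Lindqvist+Pham, Jan 16→Zhao.
Loads: Zhao 2/2, Kahale 1/1, Horvat 2/2, Wu 2/2, Lindqvist 2/2, Pham 1/2 — all within limits.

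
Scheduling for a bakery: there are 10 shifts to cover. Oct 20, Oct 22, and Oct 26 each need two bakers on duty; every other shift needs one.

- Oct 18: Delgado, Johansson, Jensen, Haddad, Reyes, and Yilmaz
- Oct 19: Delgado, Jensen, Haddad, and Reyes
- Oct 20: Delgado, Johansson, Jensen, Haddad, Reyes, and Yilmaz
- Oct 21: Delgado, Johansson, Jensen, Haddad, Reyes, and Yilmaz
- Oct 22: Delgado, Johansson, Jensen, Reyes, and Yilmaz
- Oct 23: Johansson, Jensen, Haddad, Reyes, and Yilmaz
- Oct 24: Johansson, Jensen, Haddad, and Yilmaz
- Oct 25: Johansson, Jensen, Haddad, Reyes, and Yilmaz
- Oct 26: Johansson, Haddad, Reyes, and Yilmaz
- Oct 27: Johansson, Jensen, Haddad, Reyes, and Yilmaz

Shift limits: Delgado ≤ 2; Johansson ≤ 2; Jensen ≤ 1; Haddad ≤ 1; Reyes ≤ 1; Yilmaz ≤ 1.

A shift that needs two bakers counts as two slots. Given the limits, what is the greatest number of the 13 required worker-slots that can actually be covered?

8

Total capacity across all bakers is 2+2+1+1+1+1 = 8, and 13 slots are needed, so at most 8 can be filled.
An assignment achieving 8: Oct 19→Delgado, Oct 22→Delgado+Jensen, Oct 23→Reyes, Oct 24→Johansson, Oct 25→Yilmaz, Oct 26→Johansson+Haddad.
Loads: Delgado 2/2, Johansson 2/2, Jensen 1/1, Haddad 1/1, Reyes 1/1, Yilmaz 1/1.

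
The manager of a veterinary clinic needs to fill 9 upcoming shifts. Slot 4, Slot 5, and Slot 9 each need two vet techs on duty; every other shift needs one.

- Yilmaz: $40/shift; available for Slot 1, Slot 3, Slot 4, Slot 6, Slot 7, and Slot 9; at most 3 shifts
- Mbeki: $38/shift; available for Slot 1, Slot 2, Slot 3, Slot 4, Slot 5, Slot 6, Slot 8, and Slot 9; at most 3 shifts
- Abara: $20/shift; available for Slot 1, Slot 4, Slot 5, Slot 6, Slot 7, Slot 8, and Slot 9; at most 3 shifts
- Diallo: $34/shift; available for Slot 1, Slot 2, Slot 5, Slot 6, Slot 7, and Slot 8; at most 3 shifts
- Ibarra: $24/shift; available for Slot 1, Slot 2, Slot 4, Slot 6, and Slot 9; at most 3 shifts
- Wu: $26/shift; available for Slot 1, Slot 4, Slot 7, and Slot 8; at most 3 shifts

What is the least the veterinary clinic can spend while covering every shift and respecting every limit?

Picking the cheapest available vet tech for each shift independently would cost $284, but that ignores the shift limits.
An optimal schedule: Slot 1→Wu, Slot 2→Ibarra, Slot 3→Mbeki, Slot 4→Ibarra+Wu, Slot 5→Abara+Diallo, Slot 6→Diallo, Slot 7→Abara, Slot 8→Wu, Slot 9→Abara+Ibarra.
Total: 26 + 24 + 38 + 24 + 26 + 20 + 34 + 34 + 20 + 26 + 20 + 24 = $316.

$316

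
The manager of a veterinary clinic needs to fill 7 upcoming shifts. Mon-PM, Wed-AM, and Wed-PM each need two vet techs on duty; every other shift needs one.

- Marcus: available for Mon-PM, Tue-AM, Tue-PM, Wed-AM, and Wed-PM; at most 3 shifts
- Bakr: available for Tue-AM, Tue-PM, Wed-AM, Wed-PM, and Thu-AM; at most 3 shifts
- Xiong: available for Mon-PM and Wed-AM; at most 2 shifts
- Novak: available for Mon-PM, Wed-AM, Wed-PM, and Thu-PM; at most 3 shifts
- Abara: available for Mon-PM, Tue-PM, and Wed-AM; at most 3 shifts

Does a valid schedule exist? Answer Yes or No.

Thu-AM can only be covered by Bakr, so that assignment is forced.
Thu-PM can only be covered by Novak, so that assignment is forced.
One valid schedule: Mon-PM→Xiong+Novak, Tue-AM→Marcus, Tue-PM→Marcus, Wed-AM→Bakr+Xiong, Wed-PM→Marcus+Bakr, Thu-AM→Bakr, Thu-PM→Novak.
Loads: Marcus 3/3, Bakr 3/3, Xiong 2/2, Novak 2/3, Abara 0/3 — all within limits.

Yes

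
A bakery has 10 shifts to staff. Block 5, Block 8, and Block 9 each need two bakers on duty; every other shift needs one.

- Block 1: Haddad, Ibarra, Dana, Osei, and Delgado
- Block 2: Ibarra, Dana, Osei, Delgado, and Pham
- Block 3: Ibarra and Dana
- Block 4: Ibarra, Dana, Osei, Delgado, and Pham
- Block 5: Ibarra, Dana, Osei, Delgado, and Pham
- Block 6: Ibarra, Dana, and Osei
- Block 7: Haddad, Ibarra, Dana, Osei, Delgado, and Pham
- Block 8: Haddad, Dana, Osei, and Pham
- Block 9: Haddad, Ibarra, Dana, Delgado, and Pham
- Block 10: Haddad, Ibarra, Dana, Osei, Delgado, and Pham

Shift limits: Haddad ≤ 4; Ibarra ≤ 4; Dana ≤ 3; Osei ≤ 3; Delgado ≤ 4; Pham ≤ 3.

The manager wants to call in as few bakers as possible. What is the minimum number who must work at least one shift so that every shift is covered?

13 slots to fill and no one can take more than 4, so at least ⌈13/4⌉ = 4 bakers are needed.
Haddad, Ibarra, Dana, and Osei alone can cover everything: Block 1→Haddad, Block 2→Ibarra, Block 3→Ibarra, Block 4→Ibarra, Block 5→Ibarra+Dana, Block 6→Dana, Block 7→Haddad, Block 8→Haddad+Osei, Block 9→Haddad+Dana, Block 10→Osei.

4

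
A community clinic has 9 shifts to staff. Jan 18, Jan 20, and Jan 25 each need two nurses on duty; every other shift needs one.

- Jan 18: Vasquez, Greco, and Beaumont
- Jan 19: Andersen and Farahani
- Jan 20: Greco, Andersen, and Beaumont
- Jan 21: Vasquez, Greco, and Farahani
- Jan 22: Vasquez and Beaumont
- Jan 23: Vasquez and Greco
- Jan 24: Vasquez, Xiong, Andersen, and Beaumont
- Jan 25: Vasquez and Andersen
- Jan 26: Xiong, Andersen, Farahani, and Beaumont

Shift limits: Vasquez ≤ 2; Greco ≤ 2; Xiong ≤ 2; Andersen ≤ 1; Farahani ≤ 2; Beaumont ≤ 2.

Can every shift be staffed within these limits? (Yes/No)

Shifts {Jan 18, Jan 20, Jan 22, Jan 23, Jan 25} need 8 worker-slots in total, but the nurses available for any of those shifts (Vasquez, Greco, Andersen, and Beaumont) can supply at most 7 among them. So no valid schedule exists.

No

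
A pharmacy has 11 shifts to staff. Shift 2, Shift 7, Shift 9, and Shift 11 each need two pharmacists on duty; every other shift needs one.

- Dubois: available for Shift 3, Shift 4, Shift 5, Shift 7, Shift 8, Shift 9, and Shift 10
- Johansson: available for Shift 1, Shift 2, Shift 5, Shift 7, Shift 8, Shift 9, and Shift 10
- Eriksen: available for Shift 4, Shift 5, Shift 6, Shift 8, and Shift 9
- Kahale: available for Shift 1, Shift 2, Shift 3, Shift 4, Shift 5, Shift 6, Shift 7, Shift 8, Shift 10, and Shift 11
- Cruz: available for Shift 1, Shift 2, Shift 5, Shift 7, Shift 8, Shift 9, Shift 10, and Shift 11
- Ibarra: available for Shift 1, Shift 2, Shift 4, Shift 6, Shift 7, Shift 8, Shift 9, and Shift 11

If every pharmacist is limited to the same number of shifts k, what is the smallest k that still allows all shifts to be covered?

3

With 6 pharmacists and 15 worker-slots to fill, someone must work at least ⌈15/6⌉ = 3 shifts, so k ≥ 3.
k = 3 works: Shift 1→Johansson, Shift 2→Johansson+Kahale, Shift 3→Dubois, Shift 4→Dubois, Shift 5→Johansson, Shift 6→Eriksen, Shift 7→Kahale+Cruz, Shift 8→Eriksen, Shift 9→Eriksen+Cruz, Shift 10→Dubois, Shift 11→Kahale+Cruz.
Loads: Dubois 3, Johansson 3, Eriksen 3, Kahale 3, Cruz 3, Ibarra 0 — all ≤ 3.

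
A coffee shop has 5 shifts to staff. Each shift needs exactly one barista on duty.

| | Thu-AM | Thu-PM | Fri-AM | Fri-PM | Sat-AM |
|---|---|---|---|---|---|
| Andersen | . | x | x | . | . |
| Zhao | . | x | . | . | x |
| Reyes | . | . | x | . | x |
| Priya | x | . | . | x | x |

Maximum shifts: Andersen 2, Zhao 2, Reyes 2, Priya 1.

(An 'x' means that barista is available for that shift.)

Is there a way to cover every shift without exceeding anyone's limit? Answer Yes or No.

Total capacity is 7 and 5 slots are needed, so capacity alone doesn't rule it out.
Shifts {Thu-AM, Fri-PM} need 2 worker-slots in total, but the baristas available for any of those shifts (Priya) can supply at most 1 among them. So no valid schedule exists.

No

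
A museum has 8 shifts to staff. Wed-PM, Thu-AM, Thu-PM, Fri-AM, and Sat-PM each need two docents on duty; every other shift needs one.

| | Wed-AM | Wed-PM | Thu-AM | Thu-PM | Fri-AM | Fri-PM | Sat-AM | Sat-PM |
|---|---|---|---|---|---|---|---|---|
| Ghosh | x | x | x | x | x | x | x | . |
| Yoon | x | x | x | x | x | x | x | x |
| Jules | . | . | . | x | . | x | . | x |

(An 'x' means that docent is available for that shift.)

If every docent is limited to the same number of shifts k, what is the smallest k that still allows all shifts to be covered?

5

With 3 docents and 13 worker-slots to fill, someone must work at least ⌈13/3⌉ = 5 shifts, so k ≥ 5.
k = 5 works: Wed-AM→Ghosh, Wed-PM→Ghosh+Yoon, Thu-AM→Ghosh+Yoon, Thu-PM→Yoon+Jules, Fri-AM→Ghosh+Yoon, Fri-PM→Jules, Sat-AM→Ghosh, Sat-PM→Yoon+Jules.
Loads: Ghosh 5, Yoon 5, Jules 3 — all ≤ 5.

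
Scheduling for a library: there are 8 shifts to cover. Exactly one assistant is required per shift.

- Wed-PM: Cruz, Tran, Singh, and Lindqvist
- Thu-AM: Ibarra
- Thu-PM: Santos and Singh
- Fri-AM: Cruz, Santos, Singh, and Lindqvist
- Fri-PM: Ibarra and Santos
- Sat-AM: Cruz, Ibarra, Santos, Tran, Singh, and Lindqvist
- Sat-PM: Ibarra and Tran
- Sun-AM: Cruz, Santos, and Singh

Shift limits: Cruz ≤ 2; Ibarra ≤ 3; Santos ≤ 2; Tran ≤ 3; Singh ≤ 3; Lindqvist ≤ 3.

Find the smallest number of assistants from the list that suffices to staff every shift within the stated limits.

8 slots to fill and no one can take more than 3, so at least ⌈8/3⌉ = 3 assistants are needed.
Cruz, Ibarra, and Singh alone can cover everything: Wed-PM→Cruz, Thu-AM→Ibarra, Thu-PM→Singh, Fri-AM→Cruz, Fri-PM→Ibarra, Sat-AM→Singh, Sat-PM→Ibarra, Sun-AM→Singh.

3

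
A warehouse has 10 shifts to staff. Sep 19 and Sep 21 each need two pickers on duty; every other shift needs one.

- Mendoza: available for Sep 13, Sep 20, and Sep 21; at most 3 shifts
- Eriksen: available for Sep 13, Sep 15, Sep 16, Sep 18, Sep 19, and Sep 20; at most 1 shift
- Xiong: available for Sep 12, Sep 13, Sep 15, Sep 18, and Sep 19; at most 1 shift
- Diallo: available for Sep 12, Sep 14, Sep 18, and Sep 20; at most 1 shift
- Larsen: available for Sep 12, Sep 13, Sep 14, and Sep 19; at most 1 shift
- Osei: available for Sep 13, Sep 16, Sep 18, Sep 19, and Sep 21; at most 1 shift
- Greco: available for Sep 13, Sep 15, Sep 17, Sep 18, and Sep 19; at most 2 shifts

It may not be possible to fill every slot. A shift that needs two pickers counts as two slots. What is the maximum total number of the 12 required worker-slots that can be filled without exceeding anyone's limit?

Total capacity across all pickers is 3+1+1+1+1+1+2 = 10, and 12 slots are needed, so at most 10 can be filled.
An assignment achieving 10: Sep 12→Xiong, Sep 13→Mendoza, Sep 14→Diallo, Sep 15→Greco, Sep 16→Eriksen, Sep 17→Greco, Sep 19→Larsen, Sep 20→Mendoza, Sep 21→Mendoza+Osei.
Loads: Mendoza 3/3, Eriksen 1/1, Xiong 1/1, Diallo 1/1, Larsen 1/1, Osei 1/1, Greco 2/2.

10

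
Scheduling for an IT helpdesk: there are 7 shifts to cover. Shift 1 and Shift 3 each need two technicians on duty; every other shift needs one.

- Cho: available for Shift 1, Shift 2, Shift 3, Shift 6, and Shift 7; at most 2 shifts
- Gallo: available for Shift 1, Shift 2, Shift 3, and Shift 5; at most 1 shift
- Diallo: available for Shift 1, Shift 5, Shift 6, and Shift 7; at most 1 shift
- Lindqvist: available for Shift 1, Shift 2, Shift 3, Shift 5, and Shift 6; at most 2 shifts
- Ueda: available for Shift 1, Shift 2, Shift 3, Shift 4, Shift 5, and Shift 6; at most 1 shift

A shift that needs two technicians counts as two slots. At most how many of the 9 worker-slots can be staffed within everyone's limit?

Total capacity across all technicians is 2+1+1+2+1 = 7, and 9 slots are needed, so at most 7 can be filled.
An assignment achieving 7: Shift 2→Cho, Shift 3→Gallo+Lindqvist, Shift 4→Ueda, Shift 5→Diallo, Shift 6→Lindqvist, Shift 7→Cho.
Loads: Cho 2/2, Gallo 1/1, Diallo 1/1, Lindqvist 2/2, Ueda 1/1.

7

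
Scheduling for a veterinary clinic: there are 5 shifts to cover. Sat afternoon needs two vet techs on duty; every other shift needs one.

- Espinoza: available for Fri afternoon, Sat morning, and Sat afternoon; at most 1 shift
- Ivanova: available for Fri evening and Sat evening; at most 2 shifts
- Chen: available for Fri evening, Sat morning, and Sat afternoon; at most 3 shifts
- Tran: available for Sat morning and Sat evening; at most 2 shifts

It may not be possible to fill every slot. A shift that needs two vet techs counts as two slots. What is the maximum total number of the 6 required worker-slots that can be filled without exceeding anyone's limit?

Total capacity across all vet techs is 1+2+3+2 = 8, and 6 slots are needed, so at most 6 can be filled.
Shifts {Fri afternoon, Sat afternoon} need 3 slots but only Espinoza and Chen are available for them, supplying at most 2 — so at least 1 slot must go unfilled.
An assignment achieving 5: Fri afternoon→Espinoza, Fri evening→Ivanova, Sat morning→Chen, Sat afternoon→Chen, Sat evening→Ivanova.
Loads: Espinoza 1/1, Ivanova 2/2, Chen 2/3, Tran 0/2.

5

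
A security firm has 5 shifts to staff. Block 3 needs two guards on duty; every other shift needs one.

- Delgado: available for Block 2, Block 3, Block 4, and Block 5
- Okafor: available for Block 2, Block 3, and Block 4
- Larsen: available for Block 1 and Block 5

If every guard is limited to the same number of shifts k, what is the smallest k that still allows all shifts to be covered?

With 3 guards and 6 worker-slots to fill, someone must work at least ⌈6/3⌉ = 2 shifts, so k ≥ 2.
k = 2 works: Block 1→Larsen, Block 2→Delgado, Block 3→Delgado+Okafor, Block 4→Okafor, Block 5→Larsen.
Loads: Delgado 2, Okafor 2, Larsen 2 — all ≤ 2.

2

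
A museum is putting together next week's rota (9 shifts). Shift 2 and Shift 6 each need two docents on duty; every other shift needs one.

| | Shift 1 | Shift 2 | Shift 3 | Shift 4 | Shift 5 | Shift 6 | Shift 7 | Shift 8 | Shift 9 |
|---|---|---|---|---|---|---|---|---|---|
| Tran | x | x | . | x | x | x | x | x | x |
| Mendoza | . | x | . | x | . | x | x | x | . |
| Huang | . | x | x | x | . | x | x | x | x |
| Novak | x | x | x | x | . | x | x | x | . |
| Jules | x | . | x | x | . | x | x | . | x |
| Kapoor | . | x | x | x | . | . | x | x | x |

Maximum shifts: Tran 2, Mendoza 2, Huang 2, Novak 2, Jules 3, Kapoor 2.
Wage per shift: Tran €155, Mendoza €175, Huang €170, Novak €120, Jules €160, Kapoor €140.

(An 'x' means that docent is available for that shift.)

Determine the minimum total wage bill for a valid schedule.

Shift 5 can only be covered by Tran, so that assignment is forced.
Picking the cheapest available docent for each shift independently would cost €1430, but that ignores the shift limits.
An optimal schedule: Shift 1→Novak, Shift 2→Tran+Huang, Shift 3→Novak, Shift 4→Jules, Shift 5→Tran, Shift 6→Jules+Huang, Shift 7→Jules, Shift 8→Kapoor, Shift 9→Kapoor.
Total: 120 + 155 + 170 + 120 + 160 + 155 + 160 + 170 + 160 + 140 + 140 = €1650.

€1650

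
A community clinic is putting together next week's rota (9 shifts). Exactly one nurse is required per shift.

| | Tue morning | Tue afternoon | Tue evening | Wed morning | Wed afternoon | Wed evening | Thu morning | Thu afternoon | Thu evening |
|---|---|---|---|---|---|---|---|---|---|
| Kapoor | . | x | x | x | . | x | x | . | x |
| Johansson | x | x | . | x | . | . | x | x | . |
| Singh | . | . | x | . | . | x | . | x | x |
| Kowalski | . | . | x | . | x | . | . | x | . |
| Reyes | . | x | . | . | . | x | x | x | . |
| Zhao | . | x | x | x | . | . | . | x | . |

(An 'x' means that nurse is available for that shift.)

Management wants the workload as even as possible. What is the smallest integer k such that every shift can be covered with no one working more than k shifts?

2

With 6 nurses and 9 worker-slots to fill, someone must work at least ⌈9/6⌉ = 2 shifts, so k ≥ 2.
k = 2 works: Tue morning→Johansson, Tue afternoon→Reyes, Tue evening→Singh, Wed morning→Kapoor, Wed afternoon→Kowalski, Wed evening→Singh, Thu morning→Johansson, Thu afternoon→Kowalski, Thu evening→Kapoor.
Loads: Kapoor 2, Johansson 2, Singh 2, Kowalski 2, Reyes 1, Zhao 0 — all ≤ 2.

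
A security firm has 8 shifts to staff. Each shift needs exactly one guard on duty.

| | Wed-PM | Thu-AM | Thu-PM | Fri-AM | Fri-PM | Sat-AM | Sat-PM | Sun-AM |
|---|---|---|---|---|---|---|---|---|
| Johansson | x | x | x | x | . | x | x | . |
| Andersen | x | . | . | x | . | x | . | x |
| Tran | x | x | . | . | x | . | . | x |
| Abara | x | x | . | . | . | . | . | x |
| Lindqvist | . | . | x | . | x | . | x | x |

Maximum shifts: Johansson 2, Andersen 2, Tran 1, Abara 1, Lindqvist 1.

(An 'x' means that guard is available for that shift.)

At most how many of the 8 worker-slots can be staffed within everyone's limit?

7

Total capacity across all guards is 2+2+1+1+1 = 7, and 8 slots are needed, so at most 7 can be filled.
An assignment achieving 7: Wed-PM→Andersen, Thu-AM→Abara, Thu-PM→Johansson, Fri-AM→Johansson, Fri-PM→Tran, Sat-AM→Andersen, Sat-PM→Lindqvist.
Loads: Johansson 2/2, Andersen 2/2, Tran 1/1, Abara 1/1, Lindqvist 1/1.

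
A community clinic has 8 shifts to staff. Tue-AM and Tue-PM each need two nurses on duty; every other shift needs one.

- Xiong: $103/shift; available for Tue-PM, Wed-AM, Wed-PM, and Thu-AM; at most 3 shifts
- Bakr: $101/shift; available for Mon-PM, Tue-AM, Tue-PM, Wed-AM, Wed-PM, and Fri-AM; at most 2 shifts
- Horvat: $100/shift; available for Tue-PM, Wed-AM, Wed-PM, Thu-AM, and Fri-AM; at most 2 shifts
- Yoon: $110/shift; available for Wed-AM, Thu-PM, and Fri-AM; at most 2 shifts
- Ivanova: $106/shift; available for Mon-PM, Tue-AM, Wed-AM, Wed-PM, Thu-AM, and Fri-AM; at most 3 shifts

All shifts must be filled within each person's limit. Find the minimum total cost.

$1033

Tue-AM can only be covered by Bakr and Ivanova, so that assignment is forced.
Thu-PM can only be covered by Yoon, so that assignment is forced.
Picking the cheapest available nurse for each shift independently would cost $1019, but that ignores the shift limits.
An optimal schedule: Mon-PM→Bakr, Tue-AM→Bakr+Ivanova, Tue-PM→Horvat+Xiong, Wed-AM→Xiong, Wed-PM→Xiong, Thu-AM→Horvat, Thu-PM→Yoon, Fri-AM→Ivanova.
Total: 101 + 101 + 106 + 100 + 103 + 103 + 103 + 100 + 110 + 106 = $1033.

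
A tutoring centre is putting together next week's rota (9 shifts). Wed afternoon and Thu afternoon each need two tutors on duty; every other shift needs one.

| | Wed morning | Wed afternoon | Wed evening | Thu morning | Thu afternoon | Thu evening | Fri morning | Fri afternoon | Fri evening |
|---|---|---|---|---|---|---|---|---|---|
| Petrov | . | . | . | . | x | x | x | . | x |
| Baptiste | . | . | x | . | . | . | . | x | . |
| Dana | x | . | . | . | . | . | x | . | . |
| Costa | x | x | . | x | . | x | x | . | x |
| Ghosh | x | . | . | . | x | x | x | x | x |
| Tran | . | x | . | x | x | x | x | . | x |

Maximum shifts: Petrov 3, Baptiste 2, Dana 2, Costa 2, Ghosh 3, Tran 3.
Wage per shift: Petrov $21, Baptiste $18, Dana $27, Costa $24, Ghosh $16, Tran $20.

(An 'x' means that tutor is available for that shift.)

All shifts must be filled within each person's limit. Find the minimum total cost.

Wed afternoon can only be covered by Costa and Tran, so that assignment is forced.
Wed evening can only be covered by Baptiste, so that assignment is forced.
Picking the cheapest available tutor for each shift independently would cost $198, but that ignores the shift limits.
An optimal schedule: Wed morning→Ghosh, Wed afternoon→Tran+Costa, Wed evening→Baptiste, Thu morning→Tran, Thu afternoon→Ghosh+Tran, Thu evening→Ghosh, Fri morning→Petrov, Fri afternoon→Baptiste, Fri evening→Petrov.
Total: 16 + 20 + 24 + 18 + 20 + 16 + 20 + 16 + 21 + 18 + 21 = $210.

$210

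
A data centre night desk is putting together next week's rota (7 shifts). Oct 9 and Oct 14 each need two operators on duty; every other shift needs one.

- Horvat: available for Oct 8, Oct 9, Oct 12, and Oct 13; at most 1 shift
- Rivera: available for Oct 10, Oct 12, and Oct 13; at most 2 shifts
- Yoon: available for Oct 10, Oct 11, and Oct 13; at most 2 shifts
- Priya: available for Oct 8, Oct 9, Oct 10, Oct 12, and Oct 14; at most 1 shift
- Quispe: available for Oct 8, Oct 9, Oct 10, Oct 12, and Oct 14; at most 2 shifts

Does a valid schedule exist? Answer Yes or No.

No

Shifts {Oct 8, Oct 9, Oct 14} need 5 worker-slots in total, but the operators available for any of those shifts (Horvat, Priya, and Quispe) can supply at most 4 among them. So no valid schedule exists.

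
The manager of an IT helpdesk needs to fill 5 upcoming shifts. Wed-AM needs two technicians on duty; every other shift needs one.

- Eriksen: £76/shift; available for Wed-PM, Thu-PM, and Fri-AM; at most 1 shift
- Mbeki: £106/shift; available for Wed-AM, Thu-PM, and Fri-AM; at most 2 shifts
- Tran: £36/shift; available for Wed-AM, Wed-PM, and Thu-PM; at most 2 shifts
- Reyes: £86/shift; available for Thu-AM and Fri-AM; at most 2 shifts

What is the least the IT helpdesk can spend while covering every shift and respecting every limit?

Wed-AM can only be covered by Mbeki and Tran, so that assignment is forced.
Thu-AM can only be covered by Reyes, so that assignment is forced.
Picking the cheapest available technician for each shift independently would cost £376, but that ignores the shift limits.
An optimal schedule: Wed-AM→Tran+Mbeki, Wed-PM→Tran, Thu-AM→Reyes, Thu-PM→Eriksen, Fri-AM→Reyes.
Total: 36 + 106 + 36 + 86 + 76 + 86 = £426.

£426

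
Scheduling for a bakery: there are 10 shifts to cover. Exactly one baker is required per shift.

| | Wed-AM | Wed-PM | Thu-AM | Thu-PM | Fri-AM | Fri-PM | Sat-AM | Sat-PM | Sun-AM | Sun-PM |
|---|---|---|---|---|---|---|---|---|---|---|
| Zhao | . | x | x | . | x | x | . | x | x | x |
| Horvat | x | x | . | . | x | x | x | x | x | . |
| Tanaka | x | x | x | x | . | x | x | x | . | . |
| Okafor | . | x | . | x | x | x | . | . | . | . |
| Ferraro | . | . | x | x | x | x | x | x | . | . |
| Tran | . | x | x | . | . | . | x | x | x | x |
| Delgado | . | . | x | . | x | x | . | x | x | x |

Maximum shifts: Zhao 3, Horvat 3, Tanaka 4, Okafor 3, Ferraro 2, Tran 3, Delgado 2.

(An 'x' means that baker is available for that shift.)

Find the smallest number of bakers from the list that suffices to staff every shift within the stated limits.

3

10 slots to fill and no one can take more than 4, so at least ⌈10/4⌉ = 3 bakers are needed.
Zhao, Horvat, and Tanaka alone can cover everything: Wed-AM→Horvat, Wed-PM→Tanaka, Thu-AM→Zhao, Thu-PM→Tanaka, Fri-AM→Zhao, Fri-PM→Tanaka, Sat-AM→Horvat, Sat-PM→Tanaka, Sun-AM→Horvat, Sun-PM→Zhao.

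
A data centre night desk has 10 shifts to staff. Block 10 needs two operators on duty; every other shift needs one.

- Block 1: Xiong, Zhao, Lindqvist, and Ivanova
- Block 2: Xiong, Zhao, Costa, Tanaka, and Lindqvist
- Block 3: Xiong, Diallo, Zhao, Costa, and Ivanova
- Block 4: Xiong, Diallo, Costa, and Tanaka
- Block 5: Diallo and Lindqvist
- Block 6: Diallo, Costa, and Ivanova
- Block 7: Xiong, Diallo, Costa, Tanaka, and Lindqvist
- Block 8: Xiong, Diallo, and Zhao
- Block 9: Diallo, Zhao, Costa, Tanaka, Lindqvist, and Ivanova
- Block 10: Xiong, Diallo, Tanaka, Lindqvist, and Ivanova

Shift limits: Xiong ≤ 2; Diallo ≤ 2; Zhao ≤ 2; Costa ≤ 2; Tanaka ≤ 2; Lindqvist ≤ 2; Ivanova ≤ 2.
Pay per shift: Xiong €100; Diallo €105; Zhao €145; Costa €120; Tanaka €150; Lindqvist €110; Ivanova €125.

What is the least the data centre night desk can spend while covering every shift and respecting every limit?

Picking the cheapest available operator for each shift independently would cost €1120, but that ignores the shift limits.
An optimal schedule: Block 1→Xiong, Block 2→Lindqvist, Block 3→Ivanova, Block 4→Costa, Block 5→Diallo, Block 6→Diallo, Block 7→Costa, Block 8→Xiong, Block 9→Zhao, Block 10→Lindqvist+Ivanova.
Total: 100 + 110 + 125 + 120 + 105 + 105 + 120 + 100 + 145 + 110 + 125 = €1265.

€1265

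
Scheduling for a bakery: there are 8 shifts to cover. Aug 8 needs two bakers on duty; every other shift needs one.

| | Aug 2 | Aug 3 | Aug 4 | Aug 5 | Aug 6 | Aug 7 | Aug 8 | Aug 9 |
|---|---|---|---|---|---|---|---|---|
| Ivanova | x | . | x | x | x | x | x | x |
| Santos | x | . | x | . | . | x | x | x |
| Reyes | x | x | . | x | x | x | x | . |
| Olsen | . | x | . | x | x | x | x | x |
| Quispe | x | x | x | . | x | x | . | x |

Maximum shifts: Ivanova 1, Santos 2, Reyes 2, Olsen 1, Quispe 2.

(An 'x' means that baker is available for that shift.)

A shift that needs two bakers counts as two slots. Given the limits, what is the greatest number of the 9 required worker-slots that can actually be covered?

8

Total capacity across all bakers is 1+2+2+1+2 = 8, and 9 slots are needed, so at most 8 can be filled.
An assignment achieving 8: Aug 2→Santos, Aug 3→Reyes, Aug 4→Ivanova, Aug 5→Reyes, Aug 6→Olsen, Aug 7→Quispe, Aug 8→Santos, Aug 9→Quispe.
Loads: Ivanova 1/1, Santos 2/2, Reyes 2/2, Olsen 1/1, Quispe 2/2.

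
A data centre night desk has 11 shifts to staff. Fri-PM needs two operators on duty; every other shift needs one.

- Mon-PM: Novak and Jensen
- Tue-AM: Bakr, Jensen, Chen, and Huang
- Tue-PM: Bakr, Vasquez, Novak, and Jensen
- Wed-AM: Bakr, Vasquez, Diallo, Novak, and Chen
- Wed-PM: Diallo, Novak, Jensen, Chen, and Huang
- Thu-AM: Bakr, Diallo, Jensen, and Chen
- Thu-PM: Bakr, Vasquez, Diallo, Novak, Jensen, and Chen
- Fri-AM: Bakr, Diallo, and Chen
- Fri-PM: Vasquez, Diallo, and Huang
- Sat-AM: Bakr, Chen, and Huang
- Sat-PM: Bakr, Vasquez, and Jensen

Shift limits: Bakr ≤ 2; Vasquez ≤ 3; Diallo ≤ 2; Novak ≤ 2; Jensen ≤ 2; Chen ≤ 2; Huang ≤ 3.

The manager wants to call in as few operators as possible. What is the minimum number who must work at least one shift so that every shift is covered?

5

12 slots to fill and no one can take more than 3, so at least ⌈12/3⌉ = 4 operators are needed.
Any 4 operators together have capacity at most 3+3+2+2 = 10 < 12 slots, so 4 can never suffice.
Bakr, Vasquez, Diallo, Novak, and Huang alone can cover everything: Mon-PM→Novak, Tue-AM→Bakr, Tue-PM→Vasquez, Wed-AM→Diallo, Wed-PM→Huang, Thu-AM→Bakr, Thu-PM→Novak, Fri-AM→Diallo, Fri-PM→Vasquez+Huang, Sat-AM→Huang, Sat-PM→Vasquez.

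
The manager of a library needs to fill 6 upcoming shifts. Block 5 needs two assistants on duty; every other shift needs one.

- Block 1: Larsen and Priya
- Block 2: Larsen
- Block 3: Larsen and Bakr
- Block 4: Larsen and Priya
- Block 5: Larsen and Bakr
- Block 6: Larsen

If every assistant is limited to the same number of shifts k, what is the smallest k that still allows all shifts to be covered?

With 3 assistants and 7 worker-slots to fill, someone must work at least ⌈7/3⌉ = 3 shifts, so k ≥ 3.
k = 3 works: Block 1→Priya, Block 2→Larsen, Block 3→Bakr, Block 4→Priya, Block 5→Larsen+Bakr, Block 6→Larsen.
Loads: Larsen 3, Bakr 2, Priya 2 — all ≤ 3.

3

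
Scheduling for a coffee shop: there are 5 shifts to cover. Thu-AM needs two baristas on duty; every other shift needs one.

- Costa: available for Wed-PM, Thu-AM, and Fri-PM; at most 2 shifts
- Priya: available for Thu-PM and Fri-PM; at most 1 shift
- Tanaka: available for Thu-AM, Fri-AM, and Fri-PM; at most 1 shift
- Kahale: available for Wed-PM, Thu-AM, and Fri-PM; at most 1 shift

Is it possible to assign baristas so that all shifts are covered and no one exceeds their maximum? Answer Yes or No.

No

Shifts {Wed-PM, Thu-AM, Thu-PM, Fri-AM, Fri-PM} need 6 worker-slots in total, but the baristas available for any of those shifts (Costa, Priya, Tanaka, and Kahale) can supply at most 5 among them. So no valid schedule exists.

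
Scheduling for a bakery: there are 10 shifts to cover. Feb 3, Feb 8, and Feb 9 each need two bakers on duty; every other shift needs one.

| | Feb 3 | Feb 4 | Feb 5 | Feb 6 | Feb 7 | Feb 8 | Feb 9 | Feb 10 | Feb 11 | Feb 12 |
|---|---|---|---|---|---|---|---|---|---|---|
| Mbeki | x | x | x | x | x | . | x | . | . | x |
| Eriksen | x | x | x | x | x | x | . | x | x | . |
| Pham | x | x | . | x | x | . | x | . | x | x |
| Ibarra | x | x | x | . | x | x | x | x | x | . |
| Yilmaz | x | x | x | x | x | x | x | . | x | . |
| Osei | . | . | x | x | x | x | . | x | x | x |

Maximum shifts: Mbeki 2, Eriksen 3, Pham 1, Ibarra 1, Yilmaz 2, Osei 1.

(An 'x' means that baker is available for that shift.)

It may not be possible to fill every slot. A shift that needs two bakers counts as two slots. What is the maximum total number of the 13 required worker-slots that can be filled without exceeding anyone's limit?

Total capacity across all bakers is 2+3+1+1+2+1 = 10, and 13 slots are needed, so at most 10 can be filled.
An assignment achieving 10: Feb 3→Eriksen+Yilmaz, Feb 4→Yilmaz, Feb 5→Osei, Feb 8→Eriksen+Ibarra, Feb 9→Mbeki+Pham, Feb 10→Eriksen, Feb 12→Mbeki.
Loads: Mbeki 2/2, Eriksen 3/3, Pham 1/1, Ibarra 1/1, Yilmaz 2/2, Osei 1/1.

10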